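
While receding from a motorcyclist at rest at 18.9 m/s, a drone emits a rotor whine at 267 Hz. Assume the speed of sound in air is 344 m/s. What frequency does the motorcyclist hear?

253 Hz

Moving source, stationary observer: f' = f · v/(v + v_s) since the source is receding.
f' = 267 × 344/(344 + 18.9) = 267 × 344/362.9 ≈ 253 Hz.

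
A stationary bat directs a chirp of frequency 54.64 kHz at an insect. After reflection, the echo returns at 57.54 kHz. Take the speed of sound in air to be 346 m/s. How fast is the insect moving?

Double Doppler shift off a moving reflector: f₂ = f₀ · (v + u)/(v − u) (u > 0 toward emitter).
Rearranging, u = v · (f₂ − f₀)/(f₂ + f₀) = 346 × 2.90/112.18 ≈ 8.9 m/s.
So the insect is moving at 8.9 m/s toward the emitter.

8.9 m/s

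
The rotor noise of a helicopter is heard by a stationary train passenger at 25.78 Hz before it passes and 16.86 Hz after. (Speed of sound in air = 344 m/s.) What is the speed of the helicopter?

72 m/s

f₁/f₂ = (v + v_s)/(v − v_s), so v_s = v · (f₁ − f₂)/(f₁ + f₂).
v_s = 344 × (25.78 − 16.86)/(25.78 + 16.86) = 344 × 8.92/42.64 ≈ 72 m/s.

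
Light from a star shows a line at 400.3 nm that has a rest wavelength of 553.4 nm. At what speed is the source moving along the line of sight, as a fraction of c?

0.313c

λ'/λ₀ = 0.7233 < 1 (blueshift), so the source is approaching.
λ'/λ₀ = √((1 − β)/(1 + β)) for an approaching source ⇒ β = (1 − r²)/(1 + r²) with r = λ'/λ₀.
β = (1 − 0.5232)/(1 + 0.5232) ≈ 0.313.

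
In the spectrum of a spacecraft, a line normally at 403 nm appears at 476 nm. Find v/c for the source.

0.165c

λ'/λ₀ = 1.1811 > 1 (redshift), so the source is receding.
λ'/λ₀ = √((1 + β)/(1 − β)) for a receding source ⇒ β = (r² − 1)/(r² + 1) with r = λ'/λ₀.
β = (1.3951 − 1)/(1.3951 + 1) ≈ 0.165.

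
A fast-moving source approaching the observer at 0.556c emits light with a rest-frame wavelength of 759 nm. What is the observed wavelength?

Relativistic Doppler for wavelength: λ' = λ₀ · √((1 − β)/(1 + β)).
λ' = 759 × √(0.4440/1.5560) = 759 × 0.53418 ≈ 405.4 nm.

405.4 nm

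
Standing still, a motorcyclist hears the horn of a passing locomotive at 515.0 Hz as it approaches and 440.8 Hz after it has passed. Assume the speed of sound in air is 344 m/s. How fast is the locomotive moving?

f₁/f₂ = (v + v_s)/(v − v_s), so v_s = v · (f₁ − f₂)/(f₁ + f₂).
v_s = 344 × (515.0 − 440.8)/(515.0 + 440.8) = 344 × 74.2/955.8 ≈ 27 m/s.

27 m/s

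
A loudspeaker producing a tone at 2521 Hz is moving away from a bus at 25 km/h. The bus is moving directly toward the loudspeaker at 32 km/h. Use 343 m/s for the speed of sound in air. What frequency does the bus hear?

25 km/h = 6.944 m/s; 32 km/h = 8.889 m/s.
Both move, so f' = f · (v + v_o)/(v + v_s).
f' = 2521 × (343 + 8.889)/(343 + 6.944) = 2521 × 351.89/349.94 ≈ 2535 Hz.

2535 Hz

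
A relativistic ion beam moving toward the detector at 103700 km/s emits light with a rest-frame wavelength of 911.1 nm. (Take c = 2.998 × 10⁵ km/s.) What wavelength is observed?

635.2 nm

β = v/c = 103700/299800 = 0.3459.
Relativistic Doppler for wavelength: λ' = λ₀ · √((1 − β)/(1 + β)).
λ' = 911.1 × √(0.6541/1.3459) = 911.1 × 0.69714 ≈ 635.2 nm.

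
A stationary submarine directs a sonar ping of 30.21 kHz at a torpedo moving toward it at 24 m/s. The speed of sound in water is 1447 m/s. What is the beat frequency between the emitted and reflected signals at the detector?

1019 Hz

At the torpedo (a moving observer), f₁ = f₀ · (v + u)/v = 30.21 × 1471/1447 ≈ 30.711 kHz.
The reflection then acts as a moving source: f₂ = f₁ · v/(v − u) ≈ 31.229 kHz.
Beat frequency (with f₀ = 30210 Hz): |f₂ − f₀| = 2u·f₀/(v − u) = 2 × 24 × 30210/1423 ≈ 1019 Hz.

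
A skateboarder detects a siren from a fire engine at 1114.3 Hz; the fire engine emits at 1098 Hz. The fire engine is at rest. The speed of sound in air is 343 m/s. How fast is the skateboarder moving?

5.1 m/s

f' > f, so the skateboarder is approaching.
f' = f · (v + v_o)/v ⇒ v_o = v · |f'/f − 1|.
v_o = 343 × |1114.3/1098 − 1| = 343 × 0.01485 ≈ 5.1 m/s.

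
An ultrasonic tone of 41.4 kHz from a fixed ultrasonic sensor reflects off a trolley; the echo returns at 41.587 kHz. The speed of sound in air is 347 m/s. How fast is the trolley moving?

Double Doppler shift off a moving reflector: f₂ = f₀ · (v + u)/(v − u) (u > 0 toward emitter).
Rearranging, u = v · (f₂ − f₀)/(f₂ + f₀) = 347 × 0.187/82.987 ≈ 0.78 m/s.
So the trolley is moving at 0.78 m/s toward the emitter.

0.78 m/s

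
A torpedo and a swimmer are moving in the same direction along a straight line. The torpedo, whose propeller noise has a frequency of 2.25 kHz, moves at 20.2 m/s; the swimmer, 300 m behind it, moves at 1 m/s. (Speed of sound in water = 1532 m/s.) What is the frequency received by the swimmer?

The swimmer is behind, so the torpedo is moving away from it while the swimmer is moving toward the torpedo.
Both move, so f' = f · (v + v_o)/(v + v_s).
f' = 2.25 × (1532 + 1)/(1532 + 20.2) = 2.25 × 1533/1552.2 ≈ 2.22 kHz.

2.22 kHz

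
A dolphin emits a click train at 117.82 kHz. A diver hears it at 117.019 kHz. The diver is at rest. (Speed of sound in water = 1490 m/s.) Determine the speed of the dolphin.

10.2 m/s

f' < f, so the dolphin is receding.
f' = f · v/(v + v_s) ⇒ v_s = v · |1 − f/f'|.
v_s = 1490 × |1 − 117.82/117.019| = 1490 × 0.006845 ≈ 10.2 m/s.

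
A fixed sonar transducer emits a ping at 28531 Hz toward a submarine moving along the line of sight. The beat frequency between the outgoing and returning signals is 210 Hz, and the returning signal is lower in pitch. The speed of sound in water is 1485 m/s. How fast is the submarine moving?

5.5 m/s

Double Doppler shift off a moving reflector: f₂ = f₀ · (v + u)/(v − u) (u > 0 toward emitter).
Returning signal is lower, so f₂ = f₀ − Δf = 28531 − 210 = 28321 Hz.
Rearranging, u = v · (f₂ − f₀)/(f₂ + f₀) = 1485 × -210/56852 ≈ -5.5 m/s.
So the submarine is moving at 5.5 m/s away from the emitter.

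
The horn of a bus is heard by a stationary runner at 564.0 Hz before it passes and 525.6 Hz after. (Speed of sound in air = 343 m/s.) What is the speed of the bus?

f₁/f₂ = (v + v_s)/(v − v_s), so v_s = v · (f₁ − f₂)/(f₁ + f₂).
v_s = 343 × (564.0 − 525.6)/(564.0 + 525.6) = 343 × 38.4/1089.6 ≈ 12.1 m/s.

12.1 m/s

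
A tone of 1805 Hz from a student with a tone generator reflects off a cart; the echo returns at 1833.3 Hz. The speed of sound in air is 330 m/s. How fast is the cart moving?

Double Doppler shift off a moving reflector: f₂ = f₀ · (v + u)/(v − u) (u > 0 toward emitter).
Rearranging, u = v · (f₂ − f₀)/(f₂ + f₀) = 330 × 28.3/3638.3 ≈ 2.57 m/s.
So the cart is moving at 2.57 m/s toward the emitter.

2.57 m/s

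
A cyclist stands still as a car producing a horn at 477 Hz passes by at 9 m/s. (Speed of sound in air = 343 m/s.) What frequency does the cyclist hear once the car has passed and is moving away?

465 Hz

Receding: f₂ = f · v/(v + v_s) = 477 × 343/352 ≈ 465 Hz.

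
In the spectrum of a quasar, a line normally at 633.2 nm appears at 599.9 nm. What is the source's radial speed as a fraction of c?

0.054c

λ'/λ₀ = 0.9474 < 1 (blueshift), so the source is approaching.
λ'/λ₀ = √((1 − β)/(1 + β)) for an approaching source ⇒ β = (1 − r²)/(1 + r²) with r = λ'/λ₀.
β = (1 − 0.8976)/(1 + 0.8976) ≈ 0.054.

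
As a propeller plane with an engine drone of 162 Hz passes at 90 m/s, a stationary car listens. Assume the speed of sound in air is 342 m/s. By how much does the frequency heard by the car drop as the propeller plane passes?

91.6 Hz

Approaching: f₁ = f · v/(v − v_s) = 162 × 342/252 ≈ 219.9 Hz.
Receding: f₂ = f · v/(v + v_s) = 162 × 342/432 ≈ 128.2 Hz.
Drop: f₁ − f₂ = 2f·v·v_s/(v² − v_s²) = 2 × 162 × 342 × 90/(342² − 90²) ≈ 91.6 Hz.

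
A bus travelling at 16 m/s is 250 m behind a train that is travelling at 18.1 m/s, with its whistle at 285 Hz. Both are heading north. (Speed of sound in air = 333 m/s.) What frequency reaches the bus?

The bus is behind, so the train is moving away from it while the bus is moving toward the train.
Both move, so f' = f · (v + v_o)/(v + v_s).
f' = 285 × (333 + 16)/(333 + 18.1) = 285 × 349/351.1 ≈ 283 Hz.

283 Hz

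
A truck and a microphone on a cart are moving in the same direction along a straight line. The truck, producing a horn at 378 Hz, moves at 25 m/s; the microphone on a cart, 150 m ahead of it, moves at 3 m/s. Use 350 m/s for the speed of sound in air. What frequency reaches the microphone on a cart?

404 Hz

The microphone on a cart is ahead, so the truck is moving toward it while the microphone on a cart is moving away from the truck.
General Doppler shift: f' = f · (v − v_o)/(v − v_s).
f' = 378 × (350 − 3)/(350 − 25) = 378 × 347/325 ≈ 404 Hz.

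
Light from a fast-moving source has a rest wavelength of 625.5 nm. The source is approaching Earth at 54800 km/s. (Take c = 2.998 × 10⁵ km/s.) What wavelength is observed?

519.9 nm

β = v/c = 54800/299800 = 0.1828.
Relativistic Doppler for wavelength: λ' = λ₀ · √((1 − β)/(1 + β)).
λ' = 625.5 × √(0.8172/1.1828) = 625.5 × 0.83122 ≈ 519.9 nm.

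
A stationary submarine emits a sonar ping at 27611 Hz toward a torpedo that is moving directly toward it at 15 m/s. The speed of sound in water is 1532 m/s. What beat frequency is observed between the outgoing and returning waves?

546 Hz

The torpedo first receives the wave as a moving observer: f₁ = f₀ · (v + u)/v = 27611 × (1532 + 15)/1532 ≈ 27881 Hz.
The reflection then acts as a moving source: f₂ = f₁ · v/(v − u) ≈ 28157 Hz.
Equivalently f₂ = f₀ · (v + u)/(v − u).
Beat frequency: |f₂ − f₀| = 2u·f₀/(v − u) = 2 × 15 × 27611/1517 ≈ 546 Hz.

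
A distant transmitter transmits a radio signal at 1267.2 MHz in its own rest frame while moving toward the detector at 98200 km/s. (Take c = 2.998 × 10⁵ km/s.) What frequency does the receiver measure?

β = v/c = 98200/299800 = 0.3276.
Relativistic Doppler for frequency: f' = f₀ · √((1 + β)/(1 − β)).
f' = 1267.2 × √(1.3276/0.6724) = 1267.2 × 1.40506 ≈ 1780.5 MHz.

1780.5 MHz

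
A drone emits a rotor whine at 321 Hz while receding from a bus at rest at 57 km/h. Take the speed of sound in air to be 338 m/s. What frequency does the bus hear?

57 km/h = 15.83 m/s.
Moving source, stationary observer: f' = f · v/(v + v_s) since the source is receding.
f' = 321 × 338/(338 + 15.83) = 321 × 338/353.8 ≈ 307 Hz.

307 Hz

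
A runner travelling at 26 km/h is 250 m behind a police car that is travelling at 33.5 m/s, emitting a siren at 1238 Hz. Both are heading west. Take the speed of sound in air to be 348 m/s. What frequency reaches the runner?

26 km/h = 7.222 m/s.
The runner is behind, so the police car is moving away from it while the runner is moving toward the police car.
With source receding and observer approaching, f' = f · (v + v_o)/(v + v_s).
f' = 1238 × (348 + 7.222)/(348 + 33.5) = 1238 × 355.22/381.5 ≈ 1153 Hz.

1153 Hz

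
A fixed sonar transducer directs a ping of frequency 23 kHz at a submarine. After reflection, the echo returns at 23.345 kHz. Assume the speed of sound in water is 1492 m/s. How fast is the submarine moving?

11.1 m/s

Double Doppler shift off a moving reflector: f₂ = f₀ · (v + u)/(v − u) (u > 0 toward emitter).
Rearranging, u = v · (f₂ − f₀)/(f₂ + f₀) = 1492 × 0.345/46.345 ≈ 11.1 m/s.
So the submarine is moving at 11.1 m/s toward the emitter.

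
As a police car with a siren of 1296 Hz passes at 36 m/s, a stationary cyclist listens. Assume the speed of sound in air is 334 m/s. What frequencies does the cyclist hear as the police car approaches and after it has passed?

1453 Hz approaching; 1170 Hz receding

Approaching: f₁ = f · v/(v − v_s) = 1296 × 334/298 ≈ 1453 Hz.
Receding: f₂ = f · v/(v + v_s) = 1296 × 334/370 ≈ 1170 Hz.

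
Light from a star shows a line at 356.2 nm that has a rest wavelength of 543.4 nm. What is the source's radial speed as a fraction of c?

0.399

λ'/λ₀ = 0.6555 < 1 (blueshift), so the source is approaching.
λ'/λ₀ = √((1 − β)/(1 + β)) for an approaching source ⇒ β = (1 − r²)/(1 + r²) with r = λ'/λ₀.
β = (1 − 0.4297)/(1 + 0.4297) ≈ 0.399.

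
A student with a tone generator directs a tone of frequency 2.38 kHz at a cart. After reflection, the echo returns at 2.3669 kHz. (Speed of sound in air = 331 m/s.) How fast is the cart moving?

Double Doppler shift off a moving reflector: f₂ = f₀ · (v + u)/(v − u) (u > 0 toward emitter).
Rearranging, u = v · (f₂ − f₀)/(f₂ + f₀) = 331 × -0.0131/4.7469 ≈ -0.91 m/s.
So the cart is moving at 0.91 m/s away from the emitter.

0.91 m/s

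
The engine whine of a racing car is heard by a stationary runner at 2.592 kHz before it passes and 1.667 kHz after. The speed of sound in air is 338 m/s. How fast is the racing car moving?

73 m/s

f₁/f₂ = (v + v_s)/(v − v_s), so v_s = v · (f₁ − f₂)/(f₁ + f₂).
v_s = 338 × (2.592 − 1.667)/(2.592 + 1.667) = 338 × 0.925/4.259 ≈ 73 m/s.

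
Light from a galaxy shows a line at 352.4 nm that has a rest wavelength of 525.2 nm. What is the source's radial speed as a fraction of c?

λ'/λ₀ = 0.6710 < 1 (blueshift), so the source is approaching.
λ'/λ₀ = √((1 − β)/(1 + β)) for an approaching source ⇒ β = (1 − r²)/(1 + r²) with r = λ'/λ₀.
β = (1 − 0.4502)/(1 + 0.4502) ≈ 0.379.

0.379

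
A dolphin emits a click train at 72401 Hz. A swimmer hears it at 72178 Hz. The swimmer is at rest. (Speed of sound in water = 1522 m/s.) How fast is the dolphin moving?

4.7 m/s

f' < f, so the dolphin is receding.
f' = f · v/(v + v_s) ⇒ v_s = v · |1 − f/f'|.
v_s = 1522 × |1 − 72401/72178| = 1522 × 0.00309 ≈ 4.7 m/s.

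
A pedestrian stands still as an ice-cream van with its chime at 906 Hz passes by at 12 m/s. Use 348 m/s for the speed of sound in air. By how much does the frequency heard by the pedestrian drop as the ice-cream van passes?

62.6 Hz

Approaching: f₁ = f · v/(v − v_s) = 906 × 348/336 ≈ 938.4 Hz.
Receding: f₂ = f · v/(v + v_s) = 906 × 348/360 ≈ 875.8 Hz.
Drop: f₁ − f₂ = 2f·v·v_s/(v² − v_s²) = 2 × 906 × 348 × 12/(348² − 12²) ≈ 62.6 Hz.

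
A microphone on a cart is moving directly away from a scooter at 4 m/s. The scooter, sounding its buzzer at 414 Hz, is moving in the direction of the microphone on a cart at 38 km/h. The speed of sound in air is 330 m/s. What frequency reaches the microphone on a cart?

422 Hz

38 km/h = 10.56 m/s.
With source approaching and observer receding, f' = f · (v − v_o)/(v − v_s).
f' = 414 × (330 − 4)/(330 − 10.56) = 414 × 326/319.44 ≈ 422 Hz.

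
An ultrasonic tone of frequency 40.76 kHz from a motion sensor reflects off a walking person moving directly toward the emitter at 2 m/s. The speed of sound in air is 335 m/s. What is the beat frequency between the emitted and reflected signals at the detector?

At the walking person (a moving observer), f₁ = f₀ · (v + u)/v = 40.76 × 337/335 ≈ 41.003 kHz.
On reflection it acts as a source moving toward the stationary detector: f₂ = f₁ · v/(v − u) = 41.003 × 335/333 ≈ 41.250 kHz.
Equivalently f₂ = f₀ · (v + u)/(v − u).
Beat frequency (with f₀ = 40760 Hz): |f₂ − f₀| = 2u·f₀/(v − u) = 2 × 2 × 40760/333 ≈ 490 Hz.

490 Hz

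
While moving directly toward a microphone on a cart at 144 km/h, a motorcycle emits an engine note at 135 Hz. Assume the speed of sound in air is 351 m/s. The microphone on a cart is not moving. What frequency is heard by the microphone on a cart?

152 Hz

144 km/h = 40 m/s.
Only the source moves, toward the listener, so f' = f · v/(v − v_s).
f' = 135 × 351/(351 − 40) = 135 × 351/311 ≈ 152 Hz.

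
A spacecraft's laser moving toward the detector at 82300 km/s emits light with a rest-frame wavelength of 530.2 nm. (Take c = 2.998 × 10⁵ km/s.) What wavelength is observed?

β = v/c = 82300/299800 = 0.2745.
Relativistic Doppler for wavelength: λ' = λ₀ · √((1 − β)/(1 + β)).
λ' = 530.2 × √(0.7255/1.2745) = 530.2 × 0.75447 ≈ 400.0 nm.

400.0 nm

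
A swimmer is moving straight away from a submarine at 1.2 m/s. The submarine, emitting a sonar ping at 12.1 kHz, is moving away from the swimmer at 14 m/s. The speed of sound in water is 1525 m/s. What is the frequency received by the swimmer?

General Doppler shift: f' = f · (v − v_o)/(v + v_s).
f' = 12.1 × (1525 − 1.2)/(1525 + 14) = 12.1 × 1523.8/1539 ≈ 11.98 kHz.

11.98 kHz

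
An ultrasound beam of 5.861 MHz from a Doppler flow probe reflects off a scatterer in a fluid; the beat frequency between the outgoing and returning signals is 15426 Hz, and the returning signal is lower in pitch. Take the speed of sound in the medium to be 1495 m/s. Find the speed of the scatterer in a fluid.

Double Doppler shift off a moving reflector: f₂ = f₀ · (v + u)/(v − u) (u > 0 toward emitter).
Returning signal is lower, so f₂ = f₀ − Δf = 5861000 − 15426 = 5845574 Hz.
Rearranging, u = v · (f₂ − f₀)/(f₂ + f₀) = 1495 × -15426/11706574 ≈ -1.97 m/s.
So the scatterer in a fluid is moving at 1.97 m/s away from the emitter.

1.97 m/s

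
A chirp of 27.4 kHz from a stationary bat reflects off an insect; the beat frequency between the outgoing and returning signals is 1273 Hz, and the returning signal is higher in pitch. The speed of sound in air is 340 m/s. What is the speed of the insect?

Double Doppler shift off a moving reflector: f₂ = f₀ · (v + u)/(v − u) (u > 0 toward emitter).
Returning signal is higher, so f₂ = f₀ + Δf = 27400 + 1273 = 28673 Hz.
Rearranging, u = v · (f₂ − f₀)/(f₂ + f₀) = 340 × 1273/56073 ≈ 7.7 m/s.
So the insect is moving at 7.7 m/s toward the emitter.

7.7 m/s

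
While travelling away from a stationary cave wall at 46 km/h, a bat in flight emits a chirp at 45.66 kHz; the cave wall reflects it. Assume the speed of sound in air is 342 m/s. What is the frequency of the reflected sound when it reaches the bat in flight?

46 km/h = 12.78 m/s.
The cave wall receives the sound from a moving source: f₁ = f₀ · v/(v + v_e) = 45.66 × 342/354.78 ≈ 44.0 kHz.
On the return leg the bat in flight is a moving observer: f₂ = f₁ · (v − v_e)/v = 44.0 × 329.22/342 ≈ 42.4 kHz.

42.4 kHz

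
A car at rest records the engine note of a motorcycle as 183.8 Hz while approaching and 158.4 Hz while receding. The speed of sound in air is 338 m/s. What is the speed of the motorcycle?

25 m/s

f₁/f₂ = (v + v_s)/(v − v_s), so v_s = v · (f₁ − f₂)/(f₁ + f₂).
v_s = 338 × (183.8 − 158.4)/(183.8 + 158.4) = 338 × 25.4/342.2 ≈ 25 m/s.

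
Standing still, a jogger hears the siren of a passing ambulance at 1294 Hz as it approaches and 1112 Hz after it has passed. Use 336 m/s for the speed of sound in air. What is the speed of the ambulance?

f₁/f₂ = (v + v_s)/(v − v_s), so v_s = v · (f₁ − f₂)/(f₁ + f₂).
v_s = 336 × (1294 − 1112)/(1294 + 1112) = 336 × 182/2406 ≈ 25 m/s.

25 m/s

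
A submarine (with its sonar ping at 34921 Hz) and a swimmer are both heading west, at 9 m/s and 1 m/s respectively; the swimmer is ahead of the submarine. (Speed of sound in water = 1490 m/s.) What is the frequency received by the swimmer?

The swimmer is ahead, so the submarine is moving toward it while the swimmer is moving away from the submarine.
General Doppler shift: f' = f · (v − v_o)/(v − v_s).
f' = 34921 × (1490 − 1)/(1490 − 9) = 34921 × 1489/1481 ≈ 35110 Hz.

35110 Hz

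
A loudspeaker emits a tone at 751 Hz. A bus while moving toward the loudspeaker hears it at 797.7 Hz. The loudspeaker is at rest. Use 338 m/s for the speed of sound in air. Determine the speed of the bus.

21.0 m/s

f' = f · (v + v_o)/v ⇒ v_o = v · |f'/f − 1|.
v_o = 338 × |797.7/751 − 1| = 338 × 0.06218 ≈ 21.0 m/s.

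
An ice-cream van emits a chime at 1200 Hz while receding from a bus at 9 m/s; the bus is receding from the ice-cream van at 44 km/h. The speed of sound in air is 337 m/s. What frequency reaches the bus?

44 km/h = 12.22 m/s.
Both move, so f' = f · (v − v_o)/(v + v_s).
f' = 1200 × (337 − 12.22)/(337 + 9) = 1200 × 324.78/346 ≈ 1126 Hz.

1126 Hz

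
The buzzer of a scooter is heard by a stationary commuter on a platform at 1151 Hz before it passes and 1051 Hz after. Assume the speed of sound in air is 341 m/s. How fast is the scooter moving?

f₁/f₂ = (v + v_s)/(v − v_s), so v_s = v · (f₁ − f₂)/(f₁ + f₂).
v_s = 341 × (1151 − 1051)/(1151 + 1051) = 341 × 100/2202 ≈ 15.5 m/s.

15.5 m/s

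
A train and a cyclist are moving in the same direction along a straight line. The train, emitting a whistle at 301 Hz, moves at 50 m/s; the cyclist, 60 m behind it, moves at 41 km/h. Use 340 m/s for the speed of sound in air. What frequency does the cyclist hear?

41 km/h = 11.39 m/s.
The cyclist is behind, so the train is moving away from it while the cyclist is moving toward the train.
Both move, so f' = f · (v + v_o)/(v + v_s).
f' = 301 × (340 + 11.39)/(340 + 50) = 301 × 351.39/390 ≈ 271 Hz.

271 Hz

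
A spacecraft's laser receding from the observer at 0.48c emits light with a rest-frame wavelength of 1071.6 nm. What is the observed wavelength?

1807.8 nm

Relativistic Doppler for wavelength: λ' = λ₀ · √((1 + β)/(1 − β)).
λ' = 1071.6 × √(1.4800/0.5200) = 1071.6 × 1.68705 ≈ 1807.8 nm.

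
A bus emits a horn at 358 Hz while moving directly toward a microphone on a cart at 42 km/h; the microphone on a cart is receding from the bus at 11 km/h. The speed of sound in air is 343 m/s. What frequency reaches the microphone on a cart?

42 km/h = 11.67 m/s; 11 km/h = 3.056 m/s.
Both move, so f' = f · (v − v_o)/(v − v_s).
f' = 358 × (343 − 3.056)/(343 − 11.67) = 358 × 339.94/331.33 ≈ 367 Hz.

367 Hz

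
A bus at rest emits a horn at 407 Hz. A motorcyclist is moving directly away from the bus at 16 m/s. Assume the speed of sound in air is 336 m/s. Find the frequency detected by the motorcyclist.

Only the observer moves, away from the source, so f' = f · (v − v_o)/v.
f' = 407 × (336 − 16)/336 = 407 × 320/336 ≈ 388 Hz.

388 Hz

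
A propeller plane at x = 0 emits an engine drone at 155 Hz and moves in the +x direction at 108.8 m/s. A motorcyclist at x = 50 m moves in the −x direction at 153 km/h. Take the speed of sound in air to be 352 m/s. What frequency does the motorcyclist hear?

153 km/h = 42.5 m/s.
The observer lies on the +x side, so the source is heading toward the observer and the observer is heading toward the source.
General Doppler shift: f' = f · (v + v_o)/(v − v_s).
f' = 155 × (352 + 42.5)/(352 − 108.8) = 155 × 394.5/243.2 ≈ 251 Hz.

251 Hz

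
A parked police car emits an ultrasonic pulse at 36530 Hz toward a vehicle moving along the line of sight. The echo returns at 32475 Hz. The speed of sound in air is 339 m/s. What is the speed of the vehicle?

19.9 m/s

Double Doppler shift off a moving reflector: f₂ = f₀ · (v + u)/(v − u) (u > 0 toward emitter).
Rearranging, u = v · (f₂ − f₀)/(f₂ + f₀) = 339 × -4055/69005 ≈ -19.9 m/s.
So the vehicle is moving at 19.9 m/s away from the emitter.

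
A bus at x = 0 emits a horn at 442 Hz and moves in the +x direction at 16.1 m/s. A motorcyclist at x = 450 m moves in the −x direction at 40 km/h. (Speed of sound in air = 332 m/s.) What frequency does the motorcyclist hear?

480 Hz

40 km/h = 11.11 m/s.
The observer lies on the +x side, so the source is heading toward the observer and the observer is heading toward the source.
General Doppler shift: f' = f · (v + v_o)/(v − v_s).
f' = 442 × (332 + 11.11)/(332 − 16.1) = 442 × 343.11/315.9 ≈ 480 Hz.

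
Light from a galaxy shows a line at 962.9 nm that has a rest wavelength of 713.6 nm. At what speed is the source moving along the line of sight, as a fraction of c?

0.291c

λ'/λ₀ = 1.3494 > 1 (redshift), so the source is receding.
λ'/λ₀ = √((1 + β)/(1 − β)) for a receding source ⇒ β = (r² − 1)/(r² + 1) with r = λ'/λ₀.
β = (1.8208 − 1)/(1.8208 + 1) ≈ 0.291.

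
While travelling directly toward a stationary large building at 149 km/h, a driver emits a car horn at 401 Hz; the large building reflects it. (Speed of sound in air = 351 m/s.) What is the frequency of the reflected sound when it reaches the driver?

149 km/h = 41.39 m/s.
The large building receives the sound from a moving source: f₁ = f₀ · v/(v − v_e) = 401 × 351/309.61 ≈ 455 Hz.
On the return leg the driver is a moving observer: f₂ = f₁ · (v + v_e)/v = 455 × 392.39/351 ≈ 508 Hz.
Equivalently f₂ = f₀ · (v + v_e)/(v − v_e).

508 Hz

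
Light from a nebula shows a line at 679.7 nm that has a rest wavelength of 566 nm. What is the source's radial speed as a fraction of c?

0.181c

λ'/λ₀ = 1.2009 > 1 (redshift), so the source is receding.
λ'/λ₀ = √((1 + β)/(1 − β)) for a receding source ⇒ β = (r² − 1)/(r² + 1) with r = λ'/λ₀.
β = (1.4421 − 1)/(1.4421 + 1) ≈ 0.181.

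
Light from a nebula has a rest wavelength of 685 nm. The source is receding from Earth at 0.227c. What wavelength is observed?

863.0 nm

Relativistic Doppler for wavelength: λ' = λ₀ · √((1 + β)/(1 − β)).
λ' = 685 × √(1.2270/0.7730) = 685 × 1.25989 ≈ 863.0 nm.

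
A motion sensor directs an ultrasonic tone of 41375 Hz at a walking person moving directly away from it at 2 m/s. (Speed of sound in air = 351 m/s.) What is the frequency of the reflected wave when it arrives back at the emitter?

40906 Hz

The walking person first receives the wave as a moving observer: f₁ = f₀ · (v − u)/v = 41375 × (351 − 2)/351 ≈ 41139 Hz.
The reflection then acts as a moving source: f₂ = f₁ · v/(v + u) ≈ 40906 Hz.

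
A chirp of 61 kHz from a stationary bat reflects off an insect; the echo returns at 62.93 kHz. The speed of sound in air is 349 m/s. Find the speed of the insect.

Double Doppler shift off a moving reflector: f₂ = f₀ · (v + u)/(v − u) (u > 0 toward emitter).
Rearranging, u = v · (f₂ − f₀)/(f₂ + f₀) = 349 × 1.93/123.93 ≈ 5.4 m/s.
So the insect is moving at 5.4 m/s toward the emitter.

5.4 m/s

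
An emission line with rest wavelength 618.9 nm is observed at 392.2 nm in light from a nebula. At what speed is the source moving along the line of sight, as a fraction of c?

λ'/λ₀ = 0.6337 < 1 (blueshift), so the source is approaching.
λ'/λ₀ = √((1 − β)/(1 + β)) for an approaching source ⇒ β = (1 − r²)/(1 + r²) with r = λ'/λ₀.
β = (1 − 0.4016)/(1 + 0.4016) ≈ 0.427.

0.427c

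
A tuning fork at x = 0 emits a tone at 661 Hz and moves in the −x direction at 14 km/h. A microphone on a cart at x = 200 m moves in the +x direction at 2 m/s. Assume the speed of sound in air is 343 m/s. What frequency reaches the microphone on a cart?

650 Hz

14 km/h = 3.889 m/s.
The observer lies on the +x side, so the source is heading away from the observer and the observer is heading away from the source.
General Doppler shift: f' = f · (v − v_o)/(v + v_s).
f' = 661 × (343 − 2)/(343 + 3.889) = 661 × 341/346.89 ≈ 650 Hz.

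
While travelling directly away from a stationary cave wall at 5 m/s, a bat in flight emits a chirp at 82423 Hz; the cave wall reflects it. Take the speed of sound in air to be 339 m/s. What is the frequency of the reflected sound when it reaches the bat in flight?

The cave wall receives the sound from a moving source: f₁ = f₀ · v/(v + v_e) = 82423 × 339/344 ≈ 81225 Hz.
On the return leg the bat in flight is a moving observer: f₂ = f₁ · (v − v_e)/v = 81225 × 334/339 ≈ 80027 Hz.

80027 Hz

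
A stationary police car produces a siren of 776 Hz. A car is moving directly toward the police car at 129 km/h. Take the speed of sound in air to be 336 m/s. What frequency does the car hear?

129 km/h = 35.83 m/s.
Moving observer, stationary source: f' = f · (v + v_o)/v.
f' = 776 × (336 + 35.83)/336 = 776 × 371.83/336 ≈ 859 Hz.

859 Hz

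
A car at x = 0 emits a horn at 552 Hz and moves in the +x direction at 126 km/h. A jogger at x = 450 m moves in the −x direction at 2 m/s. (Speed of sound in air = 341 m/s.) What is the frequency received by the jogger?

126 km/h = 35 m/s.
The observer lies on the +x side, so the source is heading toward the observer and the observer is heading toward the source.
General Doppler shift: f' = f · (v + v_o)/(v − v_s).
f' = 552 × (341 + 2)/(341 − 35) = 552 × 343/306 ≈ 619 Hz.

619 Hz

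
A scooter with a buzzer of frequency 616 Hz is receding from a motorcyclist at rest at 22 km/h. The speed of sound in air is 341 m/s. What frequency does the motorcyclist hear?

22 km/h = 6.111 m/s.
Moving source, stationary observer: f' = f · v/(v + v_s) since the source is receding.
f' = 616 × 341/(341 + 6.111) = 616 × 341/347.1 ≈ 605 Hz.

605 Hz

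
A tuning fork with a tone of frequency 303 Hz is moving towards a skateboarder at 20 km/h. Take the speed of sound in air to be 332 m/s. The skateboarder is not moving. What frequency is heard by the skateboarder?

308 Hz

20 km/h = 5.556 m/s.
Only the source moves, toward the listener, so f' = f · v/(v − v_s).
f' = 303 × 332/(332 − 5.556) = 303 × 332/326.4 ≈ 308 Hz.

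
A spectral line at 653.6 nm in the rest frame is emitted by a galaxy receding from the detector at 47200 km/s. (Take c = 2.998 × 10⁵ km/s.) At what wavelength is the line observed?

β = v/c = 47200/299800 = 0.1574.
Relativistic Doppler for wavelength: λ' = λ₀ · √((1 + β)/(1 − β)).
λ' = 653.6 × √(1.1574/0.8426) = 653.6 × 1.17206 ≈ 766.1 nm.

766.1 nm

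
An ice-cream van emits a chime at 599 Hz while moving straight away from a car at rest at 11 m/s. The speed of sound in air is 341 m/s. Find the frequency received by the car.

Moving source, stationary observer: f' = f · v/(v + v_s) since the source is receding.
f' = 599 × 341/(341 + 11) = 599 × 341/352 ≈ 580 Hz.

580 Hz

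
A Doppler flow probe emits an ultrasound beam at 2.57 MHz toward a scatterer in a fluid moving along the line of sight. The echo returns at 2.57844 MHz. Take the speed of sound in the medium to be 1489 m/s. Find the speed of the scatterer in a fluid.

2.44 m/s

Double Doppler shift off a moving reflector: f₂ = f₀ · (v + u)/(v − u) (u > 0 toward emitter).
Rearranging, u = v · (f₂ − f₀)/(f₂ + f₀) = 1489 × 0.00844/5.14844 ≈ 2.44 m/s.
So the scatterer in a fluid is moving at 2.44 m/s toward the emitter.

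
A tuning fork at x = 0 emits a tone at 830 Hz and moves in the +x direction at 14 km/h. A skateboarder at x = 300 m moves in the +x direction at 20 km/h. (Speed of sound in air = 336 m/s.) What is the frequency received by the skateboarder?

826 Hz

14 km/h = 3.889 m/s; 20 km/h = 5.556 m/s.
The observer lies on the +x side, so the source is heading toward the observer and the observer is heading away from the source.
With source approaching and observer receding, f' = f · (v − v_o)/(v − v_s).
f' = 830 × (336 − 5.556)/(336 − 3.889) = 830 × 330.44/332.11 ≈ 826 Hz.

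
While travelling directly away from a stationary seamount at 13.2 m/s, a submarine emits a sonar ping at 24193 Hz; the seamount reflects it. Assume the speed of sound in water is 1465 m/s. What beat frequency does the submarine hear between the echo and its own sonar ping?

432 Hz

The seamount receives the sound from a moving source: f₁ = f₀ · v/(v + v_e) = 24193 × 1465/1478.2 ≈ 23977 Hz.
On the return leg the submarine is a moving observer: f₂ = f₁ · (v − v_e)/v = 23977 × 1451.8/1465 ≈ 23761 Hz.
Beat against the emitted tone: |f₂ − f₀| = 2v_e·f₀/(v + v_e) = 2 × 13.2 × 24193/1478.2 ≈ 432 Hz.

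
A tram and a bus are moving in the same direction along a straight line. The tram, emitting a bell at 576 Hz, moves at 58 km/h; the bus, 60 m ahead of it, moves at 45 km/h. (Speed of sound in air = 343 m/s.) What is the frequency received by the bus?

582 Hz

58 km/h = 16.11 m/s; 45 km/h = 12.5 m/s.
The bus is ahead, so the tram is moving toward it while the bus is moving away from the tram.
With source approaching and observer receding, f' = f · (v − v_o)/(v − v_s).
f' = 576 × (343 − 12.5)/(343 − 16.11) = 576 × 330.5/326.89 ≈ 582 Hz.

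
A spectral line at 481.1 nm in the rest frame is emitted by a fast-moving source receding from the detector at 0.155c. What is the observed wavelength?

562.5 nm

Relativistic Doppler for wavelength: λ' = λ₀ · √((1 + β)/(1 − β)).
λ' = 481.1 × √(1.1550/0.8450) = 481.1 × 1.16913 ≈ 562.5 nm.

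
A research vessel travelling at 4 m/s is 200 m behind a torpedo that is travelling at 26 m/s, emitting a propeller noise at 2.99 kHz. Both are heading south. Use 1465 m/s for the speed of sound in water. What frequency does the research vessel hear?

The research vessel is behind, so the torpedo is moving away from it while the research vessel is moving toward the torpedo.
General Doppler shift: f' = f · (v + v_o)/(v + v_s).
f' = 2.99 × (1465 + 4)/(1465 + 26) = 2.99 × 1469/1491 ≈ 2.95 kHz.

2.95 kHz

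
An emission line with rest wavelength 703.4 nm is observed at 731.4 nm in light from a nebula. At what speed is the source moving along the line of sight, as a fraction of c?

λ'/λ₀ = 1.0398 > 1 (redshift), so the source is receding.
λ'/λ₀ = √((1 + β)/(1 − β)) for a receding source ⇒ β = (r² − 1)/(r² + 1) with r = λ'/λ₀.
β = (1.0812 − 1)/(1.0812 + 1) ≈ 0.039.

0.039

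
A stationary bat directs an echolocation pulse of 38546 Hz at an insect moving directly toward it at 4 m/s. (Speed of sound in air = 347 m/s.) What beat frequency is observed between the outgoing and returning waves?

At the insect (a moving observer), f₁ = f₀ · (v + u)/v = 38546 × 351/347 ≈ 38990 Hz.
On reflection it acts as a source moving toward the stationary detector: f₂ = f₁ · v/(v − u) = 38990 × 347/343 ≈ 39445 Hz.
Beat frequency: |f₂ − f₀| = 2u·f₀/(v − u) = 2 × 4 × 38546/343 ≈ 899 Hz.

899 Hz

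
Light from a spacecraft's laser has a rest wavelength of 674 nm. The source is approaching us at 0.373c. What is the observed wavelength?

Relativistic Doppler for wavelength: λ' = λ₀ · √((1 − β)/(1 + β)).
λ' = 674 × √(0.6270/1.3730) = 674 × 0.67577 ≈ 455.5 nm.

455.5 nm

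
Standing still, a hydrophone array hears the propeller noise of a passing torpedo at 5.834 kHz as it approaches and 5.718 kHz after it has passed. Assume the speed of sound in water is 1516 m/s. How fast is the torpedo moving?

f₁/f₂ = (v + v_s)/(v − v_s), so v_s = v · (f₁ − f₂)/(f₁ + f₂).
v_s = 1516 × (5.834 − 5.718)/(5.834 + 5.718) = 1516 × 0.116/11.552 ≈ 15.2 m/s.

15.2 m/s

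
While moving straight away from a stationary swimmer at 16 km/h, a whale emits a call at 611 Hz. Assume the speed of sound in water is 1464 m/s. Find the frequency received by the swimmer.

609 Hz

16 km/h = 4.444 m/s.
Only the source moves, away from the listener, so f' = f · v/(v + v_s).
f' = 611 × 1464/(1464 + 4.444) = 611 × 1464/1468 ≈ 609 Hz.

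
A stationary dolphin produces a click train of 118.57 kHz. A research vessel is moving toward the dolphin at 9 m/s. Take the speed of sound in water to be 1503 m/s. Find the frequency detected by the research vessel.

Moving observer, stationary source: f' = f · (v + v_o)/v.
f' = 118.57 × (1503 + 9)/1503 = 118.57 × 1512/1503 ≈ 119.3 kHz.

119.3 kHz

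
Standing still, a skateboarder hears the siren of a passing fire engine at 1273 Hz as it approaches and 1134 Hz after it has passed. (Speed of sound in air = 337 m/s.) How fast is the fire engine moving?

f₁/f₂ = (v + v_s)/(v − v_s), so v_s = v · (f₁ − f₂)/(f₁ + f₂).
v_s = 337 × (1273 − 1134)/(1273 + 1134) = 337 × 139/2407 ≈ 19.5 m/s.

19.5 m/s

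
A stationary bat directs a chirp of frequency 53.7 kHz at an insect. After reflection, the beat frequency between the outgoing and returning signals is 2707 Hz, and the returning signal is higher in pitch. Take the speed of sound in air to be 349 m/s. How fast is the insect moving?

8.6 m/s

Double Doppler shift off a moving reflector: f₂ = f₀ · (v + u)/(v − u) (u > 0 toward emitter).
Returning signal is higher, so f₂ = f₀ + Δf = 53700 + 2707 = 56407 Hz.
Rearranging, u = v · (f₂ − f₀)/(f₂ + f₀) = 349 × 2707/110107 ≈ 8.6 m/s.
So the insect is moving at 8.6 m/s toward the emitter.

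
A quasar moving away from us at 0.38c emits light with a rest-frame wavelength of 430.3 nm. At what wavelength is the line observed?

Relativistic Doppler for wavelength: λ' = λ₀ · √((1 + β)/(1 − β)).
λ' = 430.3 × √(1.3800/0.6200) = 430.3 × 1.49191 ≈ 642.0 nm.

642.0 nm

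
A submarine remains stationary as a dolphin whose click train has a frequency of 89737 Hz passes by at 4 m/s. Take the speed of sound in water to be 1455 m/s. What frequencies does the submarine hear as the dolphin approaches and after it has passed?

89984 Hz approaching; 89491 Hz receding

Approaching: f₁ = f · v/(v − v_s) = 89737 × 1455/1451 ≈ 89984 Hz.
Receding: f₂ = f · v/(v + v_s) = 89737 × 1455/1459 ≈ 89491 Hz.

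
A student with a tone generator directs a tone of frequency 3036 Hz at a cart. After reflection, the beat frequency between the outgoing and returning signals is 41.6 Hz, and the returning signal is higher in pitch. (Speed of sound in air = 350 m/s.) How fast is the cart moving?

2.38 m/s

Double Doppler shift off a moving reflector: f₂ = f₀ · (v + u)/(v − u) (u > 0 toward emitter).
Returning signal is higher, so f₂ = f₀ + Δf = 3036 + 41.6 = 3077.6 Hz.
Rearranging, u = v · (f₂ − f₀)/(f₂ + f₀) = 350 × 41.6/6113.6 ≈ 2.38 m/s.
So the cart is moving at 2.38 m/s toward the emitter.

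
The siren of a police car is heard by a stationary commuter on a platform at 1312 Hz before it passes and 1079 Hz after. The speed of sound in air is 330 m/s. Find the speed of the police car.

32 m/s

f₁/f₂ = (v + v_s)/(v − v_s), so v_s = v · (f₁ − f₂)/(f₁ + f₂).
v_s = 330 × (1312 − 1079)/(1312 + 1079) = 330 × 233/2391 ≈ 32 m/s.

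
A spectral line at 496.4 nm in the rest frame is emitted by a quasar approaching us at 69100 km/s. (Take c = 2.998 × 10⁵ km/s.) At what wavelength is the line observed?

392.6 nm

β = v/c = 69100/299800 = 0.2305.
Relativistic Doppler for wavelength: λ' = λ₀ · √((1 − β)/(1 + β)).
λ' = 496.4 × √(0.7695/1.2305) = 496.4 × 0.79081 ≈ 392.6 nm.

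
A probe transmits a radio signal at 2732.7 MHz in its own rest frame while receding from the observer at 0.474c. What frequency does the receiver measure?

1632.4 MHz

Relativistic Doppler for frequency: f' = f₀ · √((1 − β)/(1 + β)).
f' = 2732.7 × √(0.5260/1.4740) = 2732.7 × 0.59737 ≈ 1632.4 MHz.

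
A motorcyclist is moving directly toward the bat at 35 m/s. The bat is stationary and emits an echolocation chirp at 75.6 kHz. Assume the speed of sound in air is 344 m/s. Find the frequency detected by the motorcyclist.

Only the observer moves, toward the source, so f' = f · (v + v_o)/v.
f' = 75.6 × (344 + 35)/344 = 75.6 × 379/344 ≈ 83.3 kHz.

83.3 kHz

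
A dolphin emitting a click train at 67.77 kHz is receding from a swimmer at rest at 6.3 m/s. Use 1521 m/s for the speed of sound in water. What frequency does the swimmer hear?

Only the source moves, away from the listener, so f' = f · v/(v + v_s).
f' = 67.77 × 1521/(1521 + 6.3) = 67.77 × 1521/1527 ≈ 67.5 kHz.

67.5 kHz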